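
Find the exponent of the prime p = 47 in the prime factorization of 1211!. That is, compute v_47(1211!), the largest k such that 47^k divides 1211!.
v_47(1211!) = 25

Legendre's formula: v_p(n!) = Σ_{k ≥ 1} ⌊n / p^k⌋. For p = 47, n = 1211, the terms are:
  ⌊1211/47^1⌋ = ⌊1211/47⌋ = 25
(the next term ⌊1211/47^2⌋ = 0, terminating the sum). Summing: v_47(1211!) = 25 = 25.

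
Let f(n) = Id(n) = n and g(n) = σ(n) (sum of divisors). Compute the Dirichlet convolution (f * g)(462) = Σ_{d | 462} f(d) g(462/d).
(Id * σ)(462) = 12075

Divisors of 462: [1, 2, 3, 6, 7, 11, 14, 21, 22, 33, 42, 66, 77, 154, 231, 462]. For each d | 462:
  d = 1: Id(1) · σ(462/1) = 1 · 1152 = 1152
  d = 2: Id(2) · σ(462/2) = 2 · 384 = 768
  d = 3: Id(3) · σ(462/3) = 3 · 288 = 864
  d = 6: Id(6) · σ(462/6) = 6 · 96 = 576
  d = 7: Id(7) · σ(462/7) = 7 · 144 = 1008
  d = 11: Id(11) · σ(462/11) = 11 · 96 = 1056
  d = 14: Id(14) · σ(462/14) = 14 · 48 = 672
  d = 21: Id(21) · σ(462/21) = 21 · 36 = 756
  d = 22: Id(22) · σ(462/22) = 22 · 32 = 704
  d = 33: Id(33) · σ(462/33) = 33 · 24 = 792
  d = 42: Id(42) · σ(462/42) = 42 · 12 = 504
  d = 66: Id(66) · σ(462/66) = 66 · 8 = 528
  d = 77: Id(77) · σ(462/77) = 77 · 12 = 924
  d = 154: Id(154) · σ(462/154) = 154 · 4 = 616
  d = 231: Id(231) · σ(462/231) = 231 · 3 = 693
  d = 462: Id(462) · σ(462/462) = 462 · 1 = 462
Summing: (Id * σ)(462) = 1152 + 768 + 864 + 576 + 1008 + 1056 + 672 + 756 + 704 + 792 + 504 + 528 + 924 + 616 + 693 + 462 = 12075.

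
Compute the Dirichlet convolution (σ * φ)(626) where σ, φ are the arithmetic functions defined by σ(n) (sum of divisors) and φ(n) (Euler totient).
(σ * φ)(626) = 2504

Divisors of 626: [1, 2, 313, 626]. For each d | 626:
  d = 1: σ(1) · φ(626/1) = 1 · 312 = 312
  d = 2: σ(2) · φ(626/2) = 3 · 312 = 936
  d = 313: σ(313) · φ(626/313) = 314 · 1 = 314
  d = 626: σ(626) · φ(626/626) = 942 · 1 = 942
Summing: (σ * φ)(626) = 312 + 936 + 314 + 942 = 2504.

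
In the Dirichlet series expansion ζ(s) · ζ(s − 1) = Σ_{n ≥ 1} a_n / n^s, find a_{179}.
σ(179) = 180

In the product (Σ m^0/m^s)(Σ k / k^s) = Σ (Σ_{d | n} d) / n^s, the coefficient of 1/n^s is σ(n) = Σ_{d | n} d. For n = 179, divisors are [1, 179]; summing: σ(179) = 180.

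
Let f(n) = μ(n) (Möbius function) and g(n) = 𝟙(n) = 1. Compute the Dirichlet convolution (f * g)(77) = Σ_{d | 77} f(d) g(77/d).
(μ * 𝟙)(77) = 0

Divisors of 77: [1, 7, 11, 77]. For each d | 77:
  d = 1: μ(1) · 𝟙(77/1) = 1 · 1 = 1
  d = 7: μ(7) · 𝟙(77/7) = -1 · 1 = -1
  d = 11: μ(11) · 𝟙(77/11) = -1 · 1 = -1
  d = 77: μ(77) · 𝟙(77/77) = 1 · 1 = 1
Summing: (μ * 𝟙)(77) = 1 + -1 + -1 + 1 = 0.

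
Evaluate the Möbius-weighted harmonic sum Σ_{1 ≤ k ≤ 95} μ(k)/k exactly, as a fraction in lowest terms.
Σ μ(k)/k = 164165993590198279544427554326659/3961456982724258461775089600226385

Values of μ(k) for 1 ≤ k ≤ 95: μ(1) = 1, μ(2) = -1, μ(3) = -1, μ(5) = -1, μ(6) = 1, μ(7) = -1, μ(10) = 1, μ(11) = -1, μ(13) = -1, μ(14) = 1, μ(15) = 1, μ(17) = -1, μ(19) = -1, μ(21) = 1, μ(22) = 1, μ(23) = -1, μ(26) = 1, μ(29) = -1, μ(30) = -1, μ(31) = -1, μ(33) = 1, μ(34) = 1, μ(35) = 1, μ(37) = -1, μ(38) = 1, μ(39) = 1, μ(41) = -1, μ(42) = -1, μ(43) = -1, μ(46) = 1, μ(47) = -1, μ(51) = 1, μ(53) = -1, μ(55) = 1, μ(57) = 1, μ(58) = 1, μ(59) = -1, μ(61) = -1, μ(62) = 1, μ(65) = 1, μ(66) = -1, μ(67) = -1, μ(69) = 1, μ(70) = -1, μ(71) = -1, μ(73) = -1, μ(74) = 1, μ(77) = 1, μ(78) = -1, μ(79) = -1, μ(82) = 1, μ(83) = -1, μ(85) = 1, μ(86) = 1, μ(87) = 1, μ(89) = -1, μ(91) = 1, μ(93) = 1, μ(94) = 1, μ(95) = 1, with μ = 0 on non-squarefree integers. Summing μ(k)/k for k where μ(k) ≠ 0 gives 164165993590198279544427554326659/3961456982724258461775089600226385 ≈ 0.0414. (PNT ⟺ this sum → 0 as n → ∞.)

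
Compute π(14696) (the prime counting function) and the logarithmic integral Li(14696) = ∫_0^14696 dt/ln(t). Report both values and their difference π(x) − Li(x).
π(14696) = 1719;  Li(14696) ≈ 1744.98;  π(x) − Li(x) ≈ -25.98.

Direct count of primes ≤ 14696 gives π(14696) = 1719. Numerical evaluation of the logarithmic integral gives Li(14696) ≈ 1744.98. The difference π(x) − Li(x) ≈ -25.98 is typically negative for small/moderate x (Li(x) overestimates), though Littlewood's theorem shows this sign changes infinitely often.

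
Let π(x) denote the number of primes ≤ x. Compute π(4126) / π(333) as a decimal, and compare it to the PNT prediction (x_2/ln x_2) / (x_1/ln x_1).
π(4126)/π(333) = 566/67 ≈ 8.4478;  PNT prediction ≈ 8.6444.

π(333) = 67 and π(4126) = 566, so π(4126)/π(333) ≈ 8.4478. The PNT-predicted ratio is (4126/ln(4126)) / (333/ln(333)) ≈ 8.6444. The two agree to within a few percent, as expected.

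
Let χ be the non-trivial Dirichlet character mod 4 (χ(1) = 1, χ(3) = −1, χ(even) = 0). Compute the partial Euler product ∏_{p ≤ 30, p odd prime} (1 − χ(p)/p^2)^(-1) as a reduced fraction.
∏ = 949136745811969/1035447238656000

The odd primes p ≤ 30 are [3, 5, 7, 11, 13, 17, 19, 23, 29]. For each, χ(p) = 1 if p ≡ 1 mod 4, χ(p) = −1 if p ≡ 3 mod 4. Taking (1 − χ(p)/p^2)^(-1) = p^2/(p^2 − χ(p)): (1 − (-1)/3^2)^(-1) · (1 − (1)/5^2)^(-1) · (1 − (-1)/7^2)^(-1) · (1 − (-1)/11^2)^(-1) · (1 − (1)/13^2)^(-1) · (1 − (1)/17^2)^(-1) · (1 − (-1)/19^2)^(-1) · (1 − (-1)/23^2)^(-1) · (1 − (1)/29^2)^(-1) = 949136745811969/1035447238656000.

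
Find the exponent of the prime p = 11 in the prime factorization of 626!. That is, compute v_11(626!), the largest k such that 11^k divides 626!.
v_11(626!) = 61

Legendre's formula: v_p(n!) = Σ_{k ≥ 1} ⌊n / p^k⌋. For p = 11, n = 626, the terms are:
  ⌊626/11^1⌋ = ⌊626/11⌋ = 56
  ⌊626/11^2⌋ = ⌊626/121⌋ = 5
(the next term ⌊626/11^3⌋ = 0, terminating the sum). Summing: v_11(626!) = 56 + 5 = 61.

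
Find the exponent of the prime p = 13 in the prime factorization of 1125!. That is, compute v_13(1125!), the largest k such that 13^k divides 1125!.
v_13(1125!) = 92

Legendre's formula: v_p(n!) = Σ_{k ≥ 1} ⌊n / p^k⌋. For p = 13, n = 1125, the terms are:
  ⌊1125/13^1⌋ = ⌊1125/13⌋ = 86
  ⌊1125/13^2⌋ = ⌊1125/169⌋ = 6
(the next term ⌊1125/13^3⌋ = 0, terminating the sum). Summing: v_13(1125!) = 86 + 6 = 92.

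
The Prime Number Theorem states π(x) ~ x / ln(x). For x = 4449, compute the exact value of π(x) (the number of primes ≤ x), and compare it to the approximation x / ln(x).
π(4449) = 604;  x/ln(x) ≈ 529.62;  relative error ≈ 12.32%.

Directly count primes up to 4449: π(4449) = 604. The PNT approximation gives 4449/ln(4449) ≈ 4449/8.40043 ≈ 529.62. Relative error (π(x) − x/ln(x)) / π(x) ≈ 12.32%; the approximation is known to undercount slightly (Li(x) is a better estimate).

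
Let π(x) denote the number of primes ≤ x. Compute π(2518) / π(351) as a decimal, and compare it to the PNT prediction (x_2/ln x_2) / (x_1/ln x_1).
π(2518)/π(351) = 368/70 ≈ 5.2571;  PNT prediction ≈ 5.3688.

π(351) = 70 and π(2518) = 368, so π(2518)/π(351) ≈ 5.2571. The PNT-predicted ratio is (2518/ln(2518)) / (351/ln(351)) ≈ 5.3688. The two agree to within a few percent, as expected.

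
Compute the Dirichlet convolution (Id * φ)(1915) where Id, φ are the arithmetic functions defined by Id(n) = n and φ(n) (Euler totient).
(Id * φ)(1915) = 6885

Divisors of 1915: [1, 5, 383, 1915]. For each d | 1915:
  d = 1: Id(1) · φ(1915/1) = 1 · 1528 = 1528
  d = 5: Id(5) · φ(1915/5) = 5 · 382 = 1910
  d = 383: Id(383) · φ(1915/383) = 383 · 4 = 1532
  d = 1915: Id(1915) · φ(1915/1915) = 1915 · 1 = 1915
Summing: (Id * φ)(1915) = 1528 + 1910 + 1532 + 1915 = 6885.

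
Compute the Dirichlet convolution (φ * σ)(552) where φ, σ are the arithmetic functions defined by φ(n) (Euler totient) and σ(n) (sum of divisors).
(φ * σ)(552) = 8832

Divisors of 552: [1, 2, 3, 4, 6, 8, 12, 23, 24, 46, 69, 92, 138, 184, 276, 552]. For each d | 552:
  d = 1: φ(1) · σ(552/1) = 1 · 1440 = 1440
  d = 2: φ(2) · σ(552/2) = 1 · 672 = 672
  d = 3: φ(3) · σ(552/3) = 2 · 360 = 720
  d = 4: φ(4) · σ(552/4) = 2 · 288 = 576
  d = 6: φ(6) · σ(552/6) = 2 · 168 = 336
  d = 8: φ(8) · σ(552/8) = 4 · 96 = 384
  d = 12: φ(12) · σ(552/12) = 4 · 72 = 288
  d = 23: φ(23) · σ(552/23) = 22 · 60 = 1320
  d = 24: φ(24) · σ(552/24) = 8 · 24 = 192
  d = 46: φ(46) · σ(552/46) = 22 · 28 = 616
  d = 69: φ(69) · σ(552/69) = 44 · 15 = 660
  d = 92: φ(92) · σ(552/92) = 44 · 12 = 528
  d = 138: φ(138) · σ(552/138) = 44 · 7 = 308
  d = 184: φ(184) · σ(552/184) = 88 · 4 = 352
  d = 276: φ(276) · σ(552/276) = 88 · 3 = 264
  d = 552: φ(552) · σ(552/552) = 176 · 1 = 176
Summing: (φ * σ)(552) = 1440 + 672 + 720 + 576 + 336 + 384 + 288 + 1320 + 192 + 616 + 660 + 528 + 308 + 352 + 264 + 176 = 8832.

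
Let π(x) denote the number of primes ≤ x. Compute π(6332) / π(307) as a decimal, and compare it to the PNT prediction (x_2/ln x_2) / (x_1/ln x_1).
π(6332)/π(307) = 824/63 ≈ 13.0794;  PNT prediction ≈ 13.4941.

π(307) = 63 and π(6332) = 824, so π(6332)/π(307) ≈ 13.0794. The PNT-predicted ratio is (6332/ln(6332)) / (307/ln(307)) ≈ 13.4941. The two agree to within a few percent, as expected.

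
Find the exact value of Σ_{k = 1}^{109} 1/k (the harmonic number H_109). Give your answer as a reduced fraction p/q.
H_109 = 8921300974621008344560891131674592385138744074343/1691837260754386654006214227002266112914383247040

Direct summation: H_109 = 1 + 1/2 + ... + 1/109. The least common denominator is lcm(1, ..., 109) = 8459186303771933270031071135011330564571916235200; over this denominator the numerator is 8459186303771933270031071135011330564571916235200 + 4229593151885966635015535567505665282285958117600 + 2819728767923977756677023711670443521523972078400 + 2114796575942983317507767783752832641142979058800 + 1691837260754386654006214227002266112914383247040 + 1409864383961988878338511855835221760761986039200 + 1208455186253133324290153019287332937795988033600 + 1057398287971491658753883891876416320571489529400 + 939909589307992585559007903890147840507990692800 + 845918630377193327003107113501133056457191623520 + 769016936706539388184642830455575505870174203200 + 704932191980994439169255927917610880380993019600 + 650706638751687174617774702693179274197839710400 + 604227593126566662145076509643666468897994016800 + 563945753584795551335404742334088704304794415680 + 528699143985745829376941945938208160285744764700 + 497599194339525486472415949118313562621877425600 + 469954794653996292779503951945073920253995346400 + 445220331777470172106898480790070029714311380800 + 422959315188596663501553556750566528228595811760 + 402818395417711108096717673095777645931996011200 + 384508468353269694092321415227787752935087101600 + 367790708859649272610046571087449154981387662400 + 352466095990497219584627963958805440190496509800 + 338367452150877330801242845400453222582876649408 + 325353319375843587308887351346589637098919855200 + 313303196435997528519669301296715946835996897600 + 302113796563283331072538254821833234448997008400 + 291696079440411492070036935690045881536962628800 + 281972876792397775667702371167044352152397207840 + 272876977541030105484873262419720340792642459200 + 264349571992872914688470972969104080142872382350 + 256338978902179796061547610151858501956724734400 + 248799597169762743236207974559156781310938712800 + 241691037250626664858030603857466587559197606720 + 234977397326998146389751975972536960126997673200 + 228626656858700899190028949594900826069511249600 + 222610165888735086053449240395035014857155690400 + 216902212917229058205924900897726424732613236800 + 211479657594298331750776778375283264114297905880 + 206321617165169104147099295975886111331022347200 + 201409197708855554048358836547888822965998005600 + 196725262878417052791420258953751873594695726400 + 192254234176634847046160707613893876467543550800 + 187981917861598517111801580778029568101598138560 + 183895354429824636305023285543724577490693831200 + 179982687314296452553852577340666607756849281600 + 176233047995248609792313981979402720095248254900 + 172636455179019046327164717041047562542284004800 + 169183726075438665400621422700226611291438324704 + 165866398113175162157471983039437854207292475200 + 162676659687921793654443675673294818549459927600 + 159607288750413835283605115754930765369281438400 + 156651598217998764259834650648357973417998448800 + 153803387341307877636928566091115101174034840640 + 151056898281641665536269127410916617224498504200 + 148406777259156724035632826930023343238103793600 + 145848039720205746035018467845022940768481314400 + 143376039046981919831035103983242890924947732800 + 140986438396198887833851185583522176076198603920 + 138675185307736610984115920246087386304457643200 + 136438488770515052742436631209860170396321229600 + 134272798472570369365572557698592548643998670400 + 132174785996436457344235486484552040071436191175 + 130141327750337434923554940538635854839567942080 + 128169489451089898030773805075929250978362367200 + 126256511996596018955687628880766127829431585600 + 124399798584881371618103987279578390655469356400 + 122596902953216424203348857029149718327129220800 + 120845518625313332429015301928733293779598803360 + 119143469067210327746916494859314514993970651200 + 117488698663499073194875987986268480063498836600 + 115879264435231962603165358013853843350300222400 + 114313328429350449595014474797450413034755624800 + 112789150716959110267080948466817740860958883136 + 111305082944367543026724620197517507428577845200 + 109859562386648484026377547207939357981453457600 + 108451106458614529102962450448863212366306618400 + 107078307642682699620646470063434564108505268800 + 105739828797149165875388389187641632057148952940 + 104434398811999176173223100432238648945332299200 + 103160808582584552073549647987943055665511173600 + 101917907274360641807603266686883500777974894400 + 100704598854427777024179418273944411482999002800 + 99519838867905097294483189823662712524375485120 + 98362631439208526395710129476875936797347863200 + 97232026480137164023345645230015293845654209600 + 96127117088317423523080353806946938233771775400 + 95047037121032958090236754325970006343504676800 + 93990958930799258555900790389014784050799069280 + 92958091250241024945396386099025610599691387200 + 91947677214912318152511642771862288745346915600 + 90958992513676701828291087473240113597547486400 + 89991343657148226276926288670333303878424640800 + 89044066355494034421379696158014005942862276160 + 88116523997624304896156990989701360047624127450 + 87208106224452920309598671494962170768782641600 + 86318227589509523163582358520523781271142002400 + 85446326300726598687182536717286167318908244800 + 84591863037719332700310711350113305645719162352 + 83754319839326071980505654802092381827444715200 + 82933199056587581078735991519718927103646237600 + 82128022366717798738165739174867287034678798400 + 81338329843960896827221837836647409274729963800 + 80563679083542221619343534619155529186399202240 + 79803644375206917641802557877465382684640719200 + 79057815923102180093748328364591874435251553600 + 78325799108999382129917325324178986708999224400 + 77607213796072782293863037935883766647448772800 = 44606504873105041722804455658372961925693720371715, so H_109 = 44606504873105041722804455658372961925693720371715/8459186303771933270031071135011330564571916235200; reducing by gcd(44606504873105041722804455658372961925693720371715, 8459186303771933270031071135011330564571916235200) = 5 gives 8921300974621008344560891131674592385138744074343/1691837260754386654006214227002266112914383247040 ≈ 5.27314. (The PNT-adjacent estimate ln(109) + γ ≈ 5.26856 matches within O(1/n).)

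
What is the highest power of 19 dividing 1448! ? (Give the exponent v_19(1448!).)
v_19(1448!) = 80

Legendre's formula: v_p(n!) = Σ_{k ≥ 1} ⌊n / p^k⌋. For p = 19, n = 1448, the terms are:
  ⌊1448/19^1⌋ = ⌊1448/19⌋ = 76
  ⌊1448/19^2⌋ = ⌊1448/361⌋ = 4
(the next term ⌊1448/19^3⌋ = 0, terminating the sum). Summing: v_19(1448!) = 76 + 4 = 80.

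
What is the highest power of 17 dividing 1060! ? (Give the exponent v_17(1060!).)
v_17(1060!) = 65

Legendre's formula: v_p(n!) = Σ_{k ≥ 1} ⌊n / p^k⌋. For p = 17, n = 1060, the terms are:
  ⌊1060/17^1⌋ = ⌊1060/17⌋ = 62
  ⌊1060/17^2⌋ = ⌊1060/289⌋ = 3
(the next term ⌊1060/17^3⌋ = 0, terminating the sum). Summing: v_17(1060!) = 62 + 3 = 65.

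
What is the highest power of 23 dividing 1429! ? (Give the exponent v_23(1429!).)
v_23(1429!) = 64

Legendre's formula: v_p(n!) = Σ_{k ≥ 1} ⌊n / p^k⌋. For p = 23, n = 1429, the terms are:
  ⌊1429/23^1⌋ = ⌊1429/23⌋ = 62
  ⌊1429/23^2⌋ = ⌊1429/529⌋ = 2
(the next term ⌊1429/23^3⌋ = 0, terminating the sum). Summing: v_23(1429!) = 62 + 2 = 64.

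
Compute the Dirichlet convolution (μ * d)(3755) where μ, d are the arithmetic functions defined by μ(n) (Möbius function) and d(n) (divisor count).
(μ * d)(3755) = 1

Divisors of 3755: [1, 5, 751, 3755]. For each d | 3755:
  d = 1: μ(1) · d(3755/1) = 1 · 4 = 4
  d = 5: μ(5) · d(3755/5) = -1 · 2 = -2
  d = 751: μ(751) · d(3755/751) = -1 · 2 = -2
  d = 3755: μ(3755) · d(3755/3755) = 1 · 1 = 1
Summing: (μ * d)(3755) = 4 + -2 + -2 + 1 = 1.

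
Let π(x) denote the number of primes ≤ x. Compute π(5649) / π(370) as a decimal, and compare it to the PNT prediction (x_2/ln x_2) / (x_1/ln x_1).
π(5649)/π(370) = 742/73 ≈ 10.1644;  PNT prediction ≈ 10.4506.

π(370) = 73 and π(5649) = 742, so π(5649)/π(370) ≈ 10.1644. The PNT-predicted ratio is (5649/ln(5649)) / (370/ln(370)) ≈ 10.4506. The two agree to within a few percent, as expected.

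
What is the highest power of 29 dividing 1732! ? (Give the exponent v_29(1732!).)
v_29(1732!) = 61

Legendre's formula: v_p(n!) = Σ_{k ≥ 1} ⌊n / p^k⌋. For p = 29, n = 1732, the terms are:
  ⌊1732/29^1⌋ = ⌊1732/29⌋ = 59
  ⌊1732/29^2⌋ = ⌊1732/841⌋ = 2
(the next term ⌊1732/29^3⌋ = 0, terminating the sum). Summing: v_29(1732!) = 59 + 2 = 61.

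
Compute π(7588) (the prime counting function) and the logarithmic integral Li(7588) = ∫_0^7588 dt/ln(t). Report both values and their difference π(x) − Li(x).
π(7588) = 963;  Li(7588) ≈ 980.44;  π(x) − Li(x) ≈ -17.44.

Direct count of primes ≤ 7588 gives π(7588) = 963. Numerical evaluation of the logarithmic integral gives Li(7588) ≈ 980.44. The difference π(x) − Li(x) ≈ -17.44 is typically negative for small/moderate x (Li(x) overestimates), though Littlewood's theorem shows this sign changes infinitely often.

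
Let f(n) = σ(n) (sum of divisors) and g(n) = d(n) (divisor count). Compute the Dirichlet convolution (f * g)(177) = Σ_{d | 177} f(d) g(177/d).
(σ * d)(177) = 372

Divisors of 177: [1, 3, 59, 177]. For each d | 177:
  d = 1: σ(1) · d(177/1) = 1 · 4 = 4
  d = 3: σ(3) · d(177/3) = 4 · 2 = 8
  d = 59: σ(59) · d(177/59) = 60 · 2 = 120
  d = 177: σ(177) · d(177/177) = 240 · 1 = 240
Summing: (σ * d)(177) = 4 + 8 + 120 + 240 = 372.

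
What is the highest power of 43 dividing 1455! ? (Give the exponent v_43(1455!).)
v_43(1455!) = 33

Legendre's formula: v_p(n!) = Σ_{k ≥ 1} ⌊n / p^k⌋. For p = 43, n = 1455, the terms are:
  ⌊1455/43^1⌋ = ⌊1455/43⌋ = 33
(the next term ⌊1455/43^2⌋ = 0, terminating the sum). Summing: v_43(1455!) = 33 = 33.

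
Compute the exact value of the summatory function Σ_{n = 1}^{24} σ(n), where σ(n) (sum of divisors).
Σ_{n ≤ 24} σ(n) = 491

Compute σ(n) for each 1 ≤ n ≤ 24: σ(1) = 1, σ(2) = 3, σ(3) = 4, σ(4) = 7, σ(5) = 6, σ(6) = 12, σ(7) = 8, σ(8) = 15, σ(9) = 13, σ(10) = 18, σ(11) = 12, σ(12) = 28, σ(13) = 14, σ(14) = 24, σ(15) = 24, σ(16) = 31, σ(17) = 18, σ(18) = 39, σ(19) = 20, σ(20) = 42, σ(21) = 32, σ(22) = 36, σ(23) = 24, σ(24) = 60. Summing all 24 values: 491. (Average order: Σ_{n ≤ x} σ(n) ~ (π²/12) x². For x = 24, (π²/12)·24² ≈ 473.74.)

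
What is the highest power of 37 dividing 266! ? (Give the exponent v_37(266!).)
v_37(266!) = 7

Legendre's formula: v_p(n!) = Σ_{k ≥ 1} ⌊n / p^k⌋. For p = 37, n = 266, the terms are:
  ⌊266/37^1⌋ = ⌊266/37⌋ = 7
(the next term ⌊266/37^2⌋ = 0, terminating the sum). Summing: v_37(266!) = 7 = 7.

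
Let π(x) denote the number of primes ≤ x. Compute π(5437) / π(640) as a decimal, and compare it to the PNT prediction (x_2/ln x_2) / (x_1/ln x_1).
π(5437)/π(640) = 718/115 ≈ 6.2435;  PNT prediction ≈ 6.3821.

π(640) = 115 and π(5437) = 718, so π(5437)/π(640) ≈ 6.2435. The PNT-predicted ratio is (5437/ln(5437)) / (640/ln(640)) ≈ 6.3821. The two agree to within a few percent, as expected.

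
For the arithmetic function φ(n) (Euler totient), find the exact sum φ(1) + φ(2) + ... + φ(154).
Σ_{n ≤ 154} φ(n) = 7236

Compute φ(n) for each 1 ≤ n ≤ 154: φ(1) = 1, φ(2) = 1, φ(3) = 2, φ(4) = 2, φ(5) = 4, φ(6) = 2, φ(7) = 6, φ(8) = 4, φ(9) = 6, φ(10) = 4, φ(11) = 10, φ(12) = 4, φ(13) = 12, φ(14) = 6, φ(15) = 8, φ(16) = 8, φ(17) = 16, φ(18) = 6, φ(19) = 18, φ(20) = 8, φ(21) = 12, φ(22) = 10, φ(23) = 22, φ(24) = 8, φ(25) = 20, φ(26) = 12, φ(27) = 18, φ(28) = 12, φ(29) = 28, φ(30) = 8, φ(31) = 30, φ(32) = 16, φ(33) = 20, φ(34) = 16, φ(35) = 24, φ(36) = 12, φ(37) = 36, φ(38) = 18, φ(39) = 24, φ(40) = 16, φ(41) = 40, φ(42) = 12, φ(43) = 42, φ(44) = 20, φ(45) = 24, φ(46) = 22, φ(47) = 46, φ(48) = 16, φ(49) = 42, φ(50) = 20, φ(51) = 32, φ(52) = 24, φ(53) = 52, φ(54) = 18, φ(55) = 40, φ(56) = 24, φ(57) = 36, φ(58) = 28, φ(59) = 58, φ(60) = 16, φ(61) = 60, φ(62) = 30, φ(63) = 36, φ(64) = 32, φ(65) = 48, φ(66) = 20, φ(67) = 66, φ(68) = 32, φ(69) = 44, φ(70) = 24, φ(71) = 70, φ(72) = 24, φ(73) = 72, φ(74) = 36, φ(75) = 40, φ(76) = 36, φ(77) = 60, φ(78) = 24, φ(79) = 78, φ(80) = 32, φ(81) = 54, φ(82) = 40, φ(83) = 82, φ(84) = 24, φ(85) = 64, φ(86) = 42, φ(87) = 56, φ(88) = 40, φ(89) = 88, φ(90) = 24, φ(91) = 72, φ(92) = 44, φ(93) = 60, φ(94) = 46, φ(95) = 72, φ(96) = 32, φ(97) = 96, φ(98) = 42, φ(99) = 60, φ(100) = 40, φ(101) = 100, φ(102) = 32, φ(103) = 102, φ(104) = 48, φ(105) = 48, φ(106) = 52, φ(107) = 106, φ(108) = 36, φ(109) = 108, φ(110) = 40, φ(111) = 72, φ(112) = 48, φ(113) = 112, φ(114) = 36, φ(115) = 88, φ(116) = 56, φ(117) = 72, φ(118) = 58, φ(119) = 96, φ(120) = 32, φ(121) = 110, φ(122) = 60, φ(123) = 80, φ(124) = 60, φ(125) = 100, φ(126) = 36, φ(127) = 126, φ(128) = 64, φ(129) = 84, φ(130) = 48, φ(131) = 130, φ(132) = 40, φ(133) = 108, φ(134) = 66, φ(135) = 72, φ(136) = 64, φ(137) = 136, φ(138) = 44, φ(139) = 138, φ(140) = 48, φ(141) = 92, φ(142) = 70, φ(143) = 120, φ(144) = 48, φ(145) = 112, φ(146) = 72, φ(147) = 84, φ(148) = 72, φ(149) = 148, φ(150) = 40, φ(151) = 150, φ(152) = 72, φ(153) = 96, φ(154) = 60. Summing all 154 values: 7236. (Average order: Σ_{n ≤ x} φ(n) ~ (3/π²) x². For x = 154, (3/π²)·154² ≈ 7208.80.)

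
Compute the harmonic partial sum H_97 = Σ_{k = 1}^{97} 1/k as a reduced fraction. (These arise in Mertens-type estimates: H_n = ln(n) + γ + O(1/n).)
H_97 = 359553024620966925518018240656745677092407/69720375229712477164533808935312303556800

Direct summation: H_97 = 1 + 1/2 + ... + 1/97. The least common denominator is lcm(1, ..., 97) = 69720375229712477164533808935312303556800; over this denominator the numerator is 69720375229712477164533808935312303556800 + 34860187614856238582266904467656151778400 + 23240125076570825721511269645104101185600 + 17430093807428119291133452233828075889200 + 13944075045942495432906761787062460711360 + 11620062538285412860755634822552050592800 + 9960053604244639594933401276473186222400 + 8715046903714059645566726116914037944600 + 7746708358856941907170423215034700395200 + 6972037522971247716453380893531230355680 + 6338215929973861560412164448664754868800 + 5810031269142706430377817411276025296400 + 5363105786900959781887216071947100273600 + 4980026802122319797466700638236593111200 + 4648025015314165144302253929020820237120 + 4357523451857029822783363058457018972300 + 4101198542924263362619635819724253150400 + 3873354179428470953585211607517350197600 + 3669493433142761956028095207121700187200 + 3486018761485623858226690446765615177840 + 3320017868081546531644467092157728740800 + 3169107964986930780206082224332377434400 + 3031320662161412050631904736317926241600 + 2905015634571353215188908705638012648200 + 2788815009188499086581352357412492142272 + 2681552893450479890943608035973550136800 + 2582236119618980635723474405011566798400 + 2490013401061159898733350319118296555600 + 2404150869990085419466683066734907019200 + 2324012507657082572151126964510410118560 + 2249044362248789585952703514042332372800 + 2178761725928514911391681529228509486150 + 2112738643324620520137388149554918289600 + 2050599271462131681309817909862126575200 + 1992010720848927918986680255294637244480 + 1936677089714235476792605803758675098800 + 1884334465667904788230643484738170366400 + 1834746716571380978014047603560850093600 + 1787701928966986593962405357315700091200 + 1743009380742811929113345223382807588920 + 1700496956822255540598385583788104964800 + 1660008934040773265822233546078864370400 + 1621404075109592492198460672914239617600 + 1584553982493465390103041112166188717200 + 1549341671771388381434084643006940079040 + 1515660331080706025315952368158963120800 + 1483412238930052705628378913517283054400 + 1452507817285676607594454352819006324100 + 1422864800606377084990485896639026603200 + 1394407504594249543290676178706246071136 + 1367066180974754454206545273241417716800 + 1340776446725239945471804017986775068400 + 1315478777919103342727052998779477425600 + 1291118059809490317861737202505783399200 + 1267643185994772312082432889732950973760 + 1245006700530579949366675159559148277800 + 1223164477714253985342698402373900062400 + 1202075434995042709733341533367453509600 + 1181701275079872494314132354835801755200 + 1162006253828541286075563482255205059280 + 1142956970978893068271046048119873828800 + 1124522181124394792976351757021166186400 + 1106672622693848843881489030719242913600 + 1089380862964257455695840764614254743075 + 1072621157380191956377443214389420054720 + 1056369321662310260068694074777459144800 + 1040602615368842942754235954258392590400 + 1025299635731065840654908954931063287600 + 1010440220720470683543968245439308747200 + 996005360424463959493340127647318622240 + 981977115911443340345546604722708500800 + 968338544857117738396302901879337549400 + 955073633283732563897723410072771281600 + 942167232833952394115321742369085183200 + 929605003062833028860450785804164047424 + 917373358285690489007023801780425046800 + 905459418567694508630309206952107838400 + 893850964483493296981202678657850045600 + 882536395312816166639668467535598779200 + 871504690371405964556672611691403794460 + 860745373206326878574491468337188932800 + 850248478411127770299192791894052482400 + 840004520839909363428118179943521729600 + 830004467020386632911116773039432185200 + 820239708584852672523927163944850630080 + 810702037554796246099230336457119808800 + 801383623330028473155561022244969006400 + 792276991246732695051520556083094358600 + 783375002581039069264424819497891051200 + 774670835885694190717042321503470039520 + 766157969557279968841030867421014324800 + 757830165540353012657976184079481560400 + 749681454082929861984234504680777457600 + 741706119465026352814189456758641527200 + 733898686628552391205619041424340037440 + 726253908642838303797227176409503162050 + 718766754945489455304472257065075294400 = 359553024620966925518018240656745677092407, so H_97 = 359553024620966925518018240656745677092407/69720375229712477164533808935312303556800 (already in lowest terms) ≈ 5.15707. (The PNT-adjacent estimate ln(97) + γ ≈ 5.15193 matches within O(1/n).)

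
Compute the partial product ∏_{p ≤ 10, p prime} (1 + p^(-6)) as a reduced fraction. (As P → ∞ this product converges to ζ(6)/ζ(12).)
∏ = 17446405561/17153224200

The primes p ≤ 10 are [2, 3, 5, 7]. For each, (1 + 1/p^6) = (p^6 + 1)/p^6. Multiplying these fractions over p ∈ [2, 3, 5, 7] gives 17446405561/17153224200. (In the limit P → ∞ this tends to ζ(6)/ζ(12).)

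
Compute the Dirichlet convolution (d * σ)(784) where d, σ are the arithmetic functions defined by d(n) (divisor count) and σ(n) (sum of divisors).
(d * σ)(784) = 7524

Divisors of 784: [1, 2, 4, 7, 8, 14, 16, 28, 49, 56, 98, 112, 196, 392, 784]. For each d | 784:
  d = 1: d(1) · σ(784/1) = 1 · 1767 = 1767
  d = 2: d(2) · σ(784/2) = 2 · 855 = 1710
  d = 4: d(4) · σ(784/4) = 3 · 399 = 1197
  d = 7: d(7) · σ(784/7) = 2 · 248 = 496
  d = 8: d(8) · σ(784/8) = 4 · 171 = 684
  d = 14: d(14) · σ(784/14) = 4 · 120 = 480
  d = 16: d(16) · σ(784/16) = 5 · 57 = 285
  d = 28: d(28) · σ(784/28) = 6 · 56 = 336
  d = 49: d(49) · σ(784/49) = 3 · 31 = 93
  d = 56: d(56) · σ(784/56) = 8 · 24 = 192
  d = 98: d(98) · σ(784/98) = 6 · 15 = 90
  d = 112: d(112) · σ(784/112) = 10 · 8 = 80
  d = 196: d(196) · σ(784/196) = 9 · 7 = 63
  d = 392: d(392) · σ(784/392) = 12 · 3 = 36
  d = 784: d(784) · σ(784/784) = 15 · 1 = 15
Summing: (d * σ)(784) = 1767 + 1710 + 1197 + 496 + 684 + 480 + 285 + 336 + 93 + 192 + 90 + 80 + 63 + 36 + 15 = 7524.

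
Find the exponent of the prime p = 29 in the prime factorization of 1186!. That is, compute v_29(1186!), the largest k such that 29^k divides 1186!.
v_29(1186!) = 41

Legendre's formula: v_p(n!) = Σ_{k ≥ 1} ⌊n / p^k⌋. For p = 29, n = 1186, the terms are:
  ⌊1186/29^1⌋ = ⌊1186/29⌋ = 40
  ⌊1186/29^2⌋ = ⌊1186/841⌋ = 1
(the next term ⌊1186/29^3⌋ = 0, terminating the sum). Summing: v_29(1186!) = 40 + 1 = 41.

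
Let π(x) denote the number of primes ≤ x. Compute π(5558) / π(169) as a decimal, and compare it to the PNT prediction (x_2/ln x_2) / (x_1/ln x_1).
π(5558)/π(169) = 733/39 ≈ 18.7949;  PNT prediction ≈ 19.5651.

π(169) = 39 and π(5558) = 733, so π(5558)/π(169) ≈ 18.7949. The PNT-predicted ratio is (5558/ln(5558)) / (169/ln(169)) ≈ 19.5651. The two agree to within a few percent, as expected.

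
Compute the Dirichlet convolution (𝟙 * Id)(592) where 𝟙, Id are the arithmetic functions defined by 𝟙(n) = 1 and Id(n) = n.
(𝟙 * Id)(592) = 1178

Divisors of 592: [1, 2, 4, 8, 16, 37, 74, 148, 296, 592]. For each d | 592:
  d = 1: 𝟙(1) · Id(592/1) = 1 · 592 = 592
  d = 2: 𝟙(2) · Id(592/2) = 1 · 296 = 296
  d = 4: 𝟙(4) · Id(592/4) = 1 · 148 = 148
  d = 8: 𝟙(8) · Id(592/8) = 1 · 74 = 74
  d = 16: 𝟙(16) · Id(592/16) = 1 · 37 = 37
  d = 37: 𝟙(37) · Id(592/37) = 1 · 16 = 16
  d = 74: 𝟙(74) · Id(592/74) = 1 · 8 = 8
  d = 148: 𝟙(148) · Id(592/148) = 1 · 4 = 4
  d = 296: 𝟙(296) · Id(592/296) = 1 · 2 = 2
  d = 592: 𝟙(592) · Id(592/592) = 1 · 1 = 1
Summing: (𝟙 * Id)(592) = 592 + 296 + 148 + 74 + 37 + 16 + 8 + 4 + 2 + 1 = 1178.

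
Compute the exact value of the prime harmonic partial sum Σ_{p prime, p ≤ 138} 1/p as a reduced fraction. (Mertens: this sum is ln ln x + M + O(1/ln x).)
Σ 1/p = 134916993045244813891851972880537444693266047783313727/72047817630210000485677936198920432067383702541010310

π(138) = 33, so the primes ≤ 138 are [2, 3, 5, 7, 11, 13, 17, 19, 23, 29, 31, 37, 41, 43, 47, 53, 59, 61, 67, 71, 73, 79, 83, 89, 97, 101, 103, 107, 109, 113, 127, 131, 137]. Summing 1/p over these primes: 134916993045244813891851972880537444693266047783313727/72047817630210000485677936198920432067383702541010310 ≈ 1.8726. Mertens estimate ln ln(138) + 0.2615 ≈ 1.8563.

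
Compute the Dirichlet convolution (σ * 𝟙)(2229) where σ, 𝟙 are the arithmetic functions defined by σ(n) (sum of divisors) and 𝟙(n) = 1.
(σ * 𝟙)(2229) = 3725

Divisors of 2229: [1, 3, 743, 2229]. For each d | 2229:
  d = 1: σ(1) · 𝟙(2229/1) = 1 · 1 = 1
  d = 3: σ(3) · 𝟙(2229/3) = 4 · 1 = 4
  d = 743: σ(743) · 𝟙(2229/743) = 744 · 1 = 744
  d = 2229: σ(2229) · 𝟙(2229/2229) = 2976 · 1 = 2976
Summing: (σ * 𝟙)(2229) = 1 + 4 + 744 + 2976 = 3725.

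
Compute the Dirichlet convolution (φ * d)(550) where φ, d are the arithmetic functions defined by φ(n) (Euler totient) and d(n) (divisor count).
(φ * d)(550) = 1116

Divisors of 550: [1, 2, 5, 10, 11, 22, 25, 50, 55, 110, 275, 550]. For each d | 550:
  d = 1: φ(1) · d(550/1) = 1 · 12 = 12
  d = 2: φ(2) · d(550/2) = 1 · 6 = 6
  d = 5: φ(5) · d(550/5) = 4 · 8 = 32
  d = 10: φ(10) · d(550/10) = 4 · 4 = 16
  d = 11: φ(11) · d(550/11) = 10 · 6 = 60
  d = 22: φ(22) · d(550/22) = 10 · 3 = 30
  d = 25: φ(25) · d(550/25) = 20 · 4 = 80
  d = 50: φ(50) · d(550/50) = 20 · 2 = 40
  d = 55: φ(55) · d(550/55) = 40 · 4 = 160
  d = 110: φ(110) · d(550/110) = 40 · 2 = 80
  d = 275: φ(275) · d(550/275) = 200 · 2 = 400
  d = 550: φ(550) · d(550/550) = 200 · 1 = 200
Summing: (φ * d)(550) = 12 + 6 + 32 + 16 + 60 + 30 + 80 + 40 + 160 + 80 + 400 + 200 = 1116.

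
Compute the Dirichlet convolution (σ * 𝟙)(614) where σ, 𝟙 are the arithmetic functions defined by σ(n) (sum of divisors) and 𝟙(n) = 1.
(σ * 𝟙)(614) = 1236

Divisors of 614: [1, 2, 307, 614]. For each d | 614:
  d = 1: σ(1) · 𝟙(614/1) = 1 · 1 = 1
  d = 2: σ(2) · 𝟙(614/2) = 3 · 1 = 3
  d = 307: σ(307) · 𝟙(614/307) = 308 · 1 = 308
  d = 614: σ(614) · 𝟙(614/614) = 924 · 1 = 924
Summing: (σ * 𝟙)(614) = 1 + 3 + 308 + 924 = 1236.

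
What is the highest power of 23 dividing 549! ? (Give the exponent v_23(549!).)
v_23(549!) = 24

Legendre's formula: v_p(n!) = Σ_{k ≥ 1} ⌊n / p^k⌋. For p = 23, n = 549, the terms are:
  ⌊549/23^1⌋ = ⌊549/23⌋ = 23
  ⌊549/23^2⌋ = ⌊549/529⌋ = 1
(the next term ⌊549/23^3⌋ = 0, terminating the sum). Summing: v_23(549!) = 23 + 1 = 24.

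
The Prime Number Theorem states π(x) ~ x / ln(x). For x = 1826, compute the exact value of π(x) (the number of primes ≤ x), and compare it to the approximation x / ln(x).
π(1826) = 281;  x/ln(x) ≈ 243.15;  relative error ≈ 13.47%.

Directly count primes up to 1826: π(1826) = 281. The PNT approximation gives 1826/ln(1826) ≈ 1826/7.50988 ≈ 243.15. Relative error (π(x) − x/ln(x)) / π(x) ≈ 13.47%; the approximation is known to undercount slightly (Li(x) is a better estimate).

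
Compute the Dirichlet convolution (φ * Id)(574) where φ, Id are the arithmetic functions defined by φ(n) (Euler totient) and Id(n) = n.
(φ * Id)(574) = 3159

Divisors of 574: [1, 2, 7, 14, 41, 82, 287, 574]. For each d | 574:
  d = 1: φ(1) · Id(574/1) = 1 · 574 = 574
  d = 2: φ(2) · Id(574/2) = 1 · 287 = 287
  d = 7: φ(7) · Id(574/7) = 6 · 82 = 492
  d = 14: φ(14) · Id(574/14) = 6 · 41 = 246
  d = 41: φ(41) · Id(574/41) = 40 · 14 = 560
  d = 82: φ(82) · Id(574/82) = 40 · 7 = 280
  d = 287: φ(287) · Id(574/287) = 240 · 2 = 480
  d = 574: φ(574) · Id(574/574) = 240 · 1 = 240
Summing: (φ * Id)(574) = 574 + 287 + 492 + 246 + 560 + 280 + 480 + 240 = 3159.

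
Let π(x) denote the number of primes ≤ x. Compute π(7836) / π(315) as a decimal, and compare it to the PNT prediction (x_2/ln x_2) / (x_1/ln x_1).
π(7836)/π(315) = 990/65 ≈ 15.2308;  PNT prediction ≈ 15.9597.

π(315) = 65 and π(7836) = 990, so π(7836)/π(315) ≈ 15.2308. The PNT-predicted ratio is (7836/ln(7836)) / (315/ln(315)) ≈ 15.9597. The two agree to within a few percent, as expected.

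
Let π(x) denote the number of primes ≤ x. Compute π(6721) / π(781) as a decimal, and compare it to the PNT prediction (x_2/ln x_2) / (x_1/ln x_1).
π(6721)/π(781) = 867/137 ≈ 6.3285;  PNT prediction ≈ 6.5039.

π(781) = 137 and π(6721) = 867, so π(6721)/π(781) ≈ 6.3285. The PNT-predicted ratio is (6721/ln(6721)) / (781/ln(781)) ≈ 6.5039. The two agree to within a few percent, as expected.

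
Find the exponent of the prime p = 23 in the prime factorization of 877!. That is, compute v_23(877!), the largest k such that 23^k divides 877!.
v_23(877!) = 39

Legendre's formula: v_p(n!) = Σ_{k ≥ 1} ⌊n / p^k⌋. For p = 23, n = 877, the terms are:
  ⌊877/23^1⌋ = ⌊877/23⌋ = 38
  ⌊877/23^2⌋ = ⌊877/529⌋ = 1
(the next term ⌊877/23^3⌋ = 0, terminating the sum). Summing: v_23(877!) = 38 + 1 = 39.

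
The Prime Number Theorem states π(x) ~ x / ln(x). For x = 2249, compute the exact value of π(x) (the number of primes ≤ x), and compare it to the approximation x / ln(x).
π(2249) = 334;  x/ln(x) ≈ 291.39;  relative error ≈ 12.76%.

Directly count primes up to 2249: π(2249) = 334. The PNT approximation gives 2249/ln(2249) ≈ 2249/7.71824 ≈ 291.39. Relative error (π(x) − x/ln(x)) / π(x) ≈ 12.76%; the approximation is known to undercount slightly (Li(x) is a better estimate).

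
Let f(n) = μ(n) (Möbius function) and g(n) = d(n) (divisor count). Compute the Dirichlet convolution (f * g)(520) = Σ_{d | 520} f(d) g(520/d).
(μ * d)(520) = 1

Divisors of 520: [1, 2, 4, 5, 8, 10, 13, 20, 26, 40, 52, 65, 104, 130, 260, 520]. For each d | 520:
  d = 1: μ(1) · d(520/1) = 1 · 16 = 16
  d = 2: μ(2) · d(520/2) = -1 · 12 = -12
  d = 4: μ(4) · d(520/4) = 0 · 8 = 0
  d = 5: μ(5) · d(520/5) = -1 · 8 = -8
  d = 8: μ(8) · d(520/8) = 0 · 4 = 0
  d = 10: μ(10) · d(520/10) = 1 · 6 = 6
  d = 13: μ(13) · d(520/13) = -1 · 8 = -8
  d = 20: μ(20) · d(520/20) = 0 · 4 = 0
  d = 26: μ(26) · d(520/26) = 1 · 6 = 6
  d = 40: μ(40) · d(520/40) = 0 · 2 = 0
  d = 52: μ(52) · d(520/52) = 0 · 4 = 0
  d = 65: μ(65) · d(520/65) = 1 · 4 = 4
  d = 104: μ(104) · d(520/104) = 0 · 2 = 0
  d = 130: μ(130) · d(520/130) = -1 · 3 = -3
  d = 260: μ(260) · d(520/260) = 0 · 2 = 0
  d = 520: μ(520) · d(520/520) = 0 · 1 = 0
Summing: (μ * d)(520) = 16 + -12 + 0 + -8 + 0 + 6 + -8 + 0 + 6 + 0 + 0 + 4 + 0 + -3 + 0 + 0 = 1.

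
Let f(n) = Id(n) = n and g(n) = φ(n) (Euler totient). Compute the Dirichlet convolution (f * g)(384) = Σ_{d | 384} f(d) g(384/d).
(Id * φ)(384) = 2880

Divisors of 384: [1, 2, 3, 4, 6, 8, 12, 16, 24, 32, 48, 64, 96, 128, 192, 384]. For each d | 384:
  d = 1: Id(1) · φ(384/1) = 1 · 128 = 128
  d = 2: Id(2) · φ(384/2) = 2 · 64 = 128
  d = 3: Id(3) · φ(384/3) = 3 · 64 = 192
  d = 4: Id(4) · φ(384/4) = 4 · 32 = 128
  d = 6: Id(6) · φ(384/6) = 6 · 32 = 192
  d = 8: Id(8) · φ(384/8) = 8 · 16 = 128
  d = 12: Id(12) · φ(384/12) = 12 · 16 = 192
  d = 16: Id(16) · φ(384/16) = 16 · 8 = 128
  d = 24: Id(24) · φ(384/24) = 24 · 8 = 192
  d = 32: Id(32) · φ(384/32) = 32 · 4 = 128
  d = 48: Id(48) · φ(384/48) = 48 · 4 = 192
  d = 64: Id(64) · φ(384/64) = 64 · 2 = 128
  d = 96: Id(96) · φ(384/96) = 96 · 2 = 192
  d = 128: Id(128) · φ(384/128) = 128 · 2 = 256
  d = 192: Id(192) · φ(384/192) = 192 · 1 = 192
  d = 384: Id(384) · φ(384/384) = 384 · 1 = 384
Summing: (Id * φ)(384) = 128 + 128 + 192 + 128 + 192 + 128 + 192 + 128 + 192 + 128 + 192 + 128 + 192 + 256 + 192 + 384 = 2880.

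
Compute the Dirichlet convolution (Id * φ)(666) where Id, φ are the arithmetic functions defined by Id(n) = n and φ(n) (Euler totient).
(Id * φ)(666) = 4599

Divisors of 666: [1, 2, 3, 6, 9, 18, 37, 74, 111, 222, 333, 666]. For each d | 666:
  d = 1: Id(1) · φ(666/1) = 1 · 216 = 216
  d = 2: Id(2) · φ(666/2) = 2 · 216 = 432
  d = 3: Id(3) · φ(666/3) = 3 · 72 = 216
  d = 6: Id(6) · φ(666/6) = 6 · 72 = 432
  d = 9: Id(9) · φ(666/9) = 9 · 36 = 324
  d = 18: Id(18) · φ(666/18) = 18 · 36 = 648
  d = 37: Id(37) · φ(666/37) = 37 · 6 = 222
  d = 74: Id(74) · φ(666/74) = 74 · 6 = 444
  d = 111: Id(111) · φ(666/111) = 111 · 2 = 222
  d = 222: Id(222) · φ(666/222) = 222 · 2 = 444
  d = 333: Id(333) · φ(666/333) = 333 · 1 = 333
  d = 666: Id(666) · φ(666/666) = 666 · 1 = 666
Summing: (Id * φ)(666) = 216 + 432 + 216 + 432 + 324 + 648 + 222 + 444 + 222 + 444 + 333 + 666 = 4599.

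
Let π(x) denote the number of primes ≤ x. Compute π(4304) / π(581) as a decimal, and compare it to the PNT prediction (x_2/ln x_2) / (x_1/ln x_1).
π(4304)/π(581) = 590/106 ≈ 5.5660;  PNT prediction ≈ 5.6350.

π(581) = 106 and π(4304) = 590, so π(4304)/π(581) ≈ 5.5660. The PNT-predicted ratio is (4304/ln(4304)) / (581/ln(581)) ≈ 5.6350. The two agree to within a few percent, as expected.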